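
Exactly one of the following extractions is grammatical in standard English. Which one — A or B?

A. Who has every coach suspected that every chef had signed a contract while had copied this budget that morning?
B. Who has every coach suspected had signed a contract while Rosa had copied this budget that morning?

B

In A, the wh-phrase is extracted from inside an adjunct island (introduced by "while"), which blocks movement.
In B, the extraction path crosses only that-complement boundaries, which are transparent.
So B is grammatical.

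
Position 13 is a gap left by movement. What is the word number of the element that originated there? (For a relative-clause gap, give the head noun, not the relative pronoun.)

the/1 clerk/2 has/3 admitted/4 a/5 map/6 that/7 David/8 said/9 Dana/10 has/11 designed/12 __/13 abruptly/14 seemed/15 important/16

The gap at 13 is the object of "designed", inside a relative clause.
The relative pronoun is "that" (word 7); it is bound by the head noun immediately before it.
Its filler is the head noun "map", at word 6.

6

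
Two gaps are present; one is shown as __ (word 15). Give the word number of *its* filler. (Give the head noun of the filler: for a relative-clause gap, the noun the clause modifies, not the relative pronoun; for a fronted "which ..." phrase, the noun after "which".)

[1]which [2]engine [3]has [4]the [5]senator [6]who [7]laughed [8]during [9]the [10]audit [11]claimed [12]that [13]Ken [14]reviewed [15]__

The marked gap is the direct object of "reviewed".
Its filler is the fronted wh-phrase "which engine", at word 2.
(The other dependency links word 5 to a gap after word 6.)

2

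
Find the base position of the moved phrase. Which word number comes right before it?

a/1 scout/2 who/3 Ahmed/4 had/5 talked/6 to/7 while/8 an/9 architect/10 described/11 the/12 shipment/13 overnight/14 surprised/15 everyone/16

The displaced element is "a scout" (word 2).
It functions as the object of the preposition "to" of "talked", so the gap sits immediately after word 7 ("to").
Base order: Ahmed had talked to a scout while an architect described the shipment overnight.

7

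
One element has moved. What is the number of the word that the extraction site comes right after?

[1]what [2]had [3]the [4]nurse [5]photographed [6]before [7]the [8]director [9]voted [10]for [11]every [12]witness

The displaced element is "what" (word 1).
It functions as the direct object of "photographed", so the gap sits immediately after word 5 ("photographed").
Base order: The nurse had photographed what before the director voted for every witness.

5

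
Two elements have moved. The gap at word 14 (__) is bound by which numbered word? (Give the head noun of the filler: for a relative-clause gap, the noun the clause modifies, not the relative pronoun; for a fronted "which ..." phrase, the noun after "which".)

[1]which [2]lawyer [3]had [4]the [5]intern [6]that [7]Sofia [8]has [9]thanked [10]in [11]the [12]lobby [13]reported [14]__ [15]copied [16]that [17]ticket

The marked gap is the subject of "copied".
Its filler is the fronted wh-phrase "which lawyer", at word 2.
(The other dependency links word 5 to a gap after word 9.)

2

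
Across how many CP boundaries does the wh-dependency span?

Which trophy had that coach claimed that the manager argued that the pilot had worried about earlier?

2

"which trophy" is extracted from the PP object of "worried".
Boundaries crossed, outermost first: [that], [that] — 2 in total.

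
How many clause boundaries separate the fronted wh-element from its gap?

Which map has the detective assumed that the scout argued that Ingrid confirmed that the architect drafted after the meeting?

3

"which map" is extracted from the object of "drafted".
Boundaries crossed, outermost first: [that], [that], [that] — 3 in total.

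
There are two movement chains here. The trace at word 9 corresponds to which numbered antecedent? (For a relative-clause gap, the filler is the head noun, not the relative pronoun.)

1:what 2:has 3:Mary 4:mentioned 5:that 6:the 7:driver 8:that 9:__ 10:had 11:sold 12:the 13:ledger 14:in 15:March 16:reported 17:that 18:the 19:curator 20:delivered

7

The marked gap is inside the relative clause, the subject of "sold".
Its filler is the head noun "driver" (via "that"), at word 7.
(The other dependency links word 1 to a gap after word 20.)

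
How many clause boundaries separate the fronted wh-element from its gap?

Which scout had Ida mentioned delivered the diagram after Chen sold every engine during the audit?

1

"which scout" is extracted from the subject of "delivered".
Boundaries crossed, outermost first: [Ø] — 1 in total.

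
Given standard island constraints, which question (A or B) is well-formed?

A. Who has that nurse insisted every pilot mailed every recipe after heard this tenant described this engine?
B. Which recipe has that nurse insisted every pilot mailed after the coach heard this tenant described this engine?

B

In A, the wh-phrase is extracted from inside an adjunct island (introduced by "after"), which blocks movement.
In B, the extraction path crosses only that-complement boundaries, which are transparent.
So B is grammatical.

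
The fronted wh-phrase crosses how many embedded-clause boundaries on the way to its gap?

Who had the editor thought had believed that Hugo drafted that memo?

1

"who" is extracted from the subject of "believed".
Boundaries crossed, outermost first: [Ø] — 1 in total.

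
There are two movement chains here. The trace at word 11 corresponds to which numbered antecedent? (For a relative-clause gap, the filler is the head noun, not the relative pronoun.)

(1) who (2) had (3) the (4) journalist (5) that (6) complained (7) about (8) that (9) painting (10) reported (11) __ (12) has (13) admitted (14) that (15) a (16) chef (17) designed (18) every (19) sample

1

The marked gap is the subject of "admitted".
Its filler is the fronted wh-phrase "who", at word 1.
(The other dependency links word 4 to a gap after word 5.)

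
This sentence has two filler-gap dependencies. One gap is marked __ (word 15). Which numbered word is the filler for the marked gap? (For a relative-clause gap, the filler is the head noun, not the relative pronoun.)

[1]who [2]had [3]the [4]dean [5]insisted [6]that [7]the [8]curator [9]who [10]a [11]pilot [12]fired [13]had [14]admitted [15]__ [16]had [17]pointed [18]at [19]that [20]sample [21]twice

The marked gap is the subject of "pointed".
Its filler is the fronted wh-phrase "who", at word 1.
(The other dependency links word 8 to a gap after word 12.)

1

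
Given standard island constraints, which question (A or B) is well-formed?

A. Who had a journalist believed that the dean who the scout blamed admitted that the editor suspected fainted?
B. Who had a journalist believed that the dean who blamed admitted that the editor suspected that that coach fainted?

In B, the wh-phrase is extracted from inside a complex-NP island (relative clause) (introduced by "who"), which blocks movement.
In A, the extraction path crosses only that-complement boundaries, which are transparent.
So A is grammatical.

A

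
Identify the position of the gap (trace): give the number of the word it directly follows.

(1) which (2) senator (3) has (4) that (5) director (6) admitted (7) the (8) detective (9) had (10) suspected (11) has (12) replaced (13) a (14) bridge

10

The displaced element is "which senator" (word 2).
It is linked across 2 clause boundaries (Ø → Ø).
It functions as the subject of "replaced", so the gap sits immediately after word 10 ("suspected").
Base order: That director has admitted the detective had suspected that which senator has replaced a bridge.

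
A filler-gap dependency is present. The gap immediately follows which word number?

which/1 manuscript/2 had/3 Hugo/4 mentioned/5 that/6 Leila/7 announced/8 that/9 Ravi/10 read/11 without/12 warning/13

11

The displaced element is "which manuscript" (word 2).
It is linked across 2 clause boundaries (that → that).
It functions as the direct object of "read", so the gap sits immediately after word 11 ("read").
Base order: Hugo had mentioned that Leila announced that Ravi read which manuscript without warning.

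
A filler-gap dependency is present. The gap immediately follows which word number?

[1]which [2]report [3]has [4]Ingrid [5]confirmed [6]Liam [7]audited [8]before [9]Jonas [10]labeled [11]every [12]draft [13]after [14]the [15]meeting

7

The displaced element is "which report" (word 2).
It is linked across 1 clause boundary (Ø).
It functions as the direct object of "audited", so the gap sits immediately after word 7 ("audited").
Base order: Ingrid has confirmed Liam audited which report before Jonas labeled every draft after the meeting.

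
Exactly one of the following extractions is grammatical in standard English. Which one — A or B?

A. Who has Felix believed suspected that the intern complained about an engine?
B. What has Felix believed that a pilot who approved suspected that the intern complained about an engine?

A

In B, the wh-phrase is extracted from inside a complex-NP island (relative clause) (introduced by "who"), which blocks movement.
In A, the extraction path crosses only that-complement boundaries, which are transparent.
So A is grammatical.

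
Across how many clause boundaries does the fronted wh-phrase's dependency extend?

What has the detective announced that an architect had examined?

1

"what" is extracted from the object of "examined".
Boundaries crossed, outermost first: [that] — 1 in total.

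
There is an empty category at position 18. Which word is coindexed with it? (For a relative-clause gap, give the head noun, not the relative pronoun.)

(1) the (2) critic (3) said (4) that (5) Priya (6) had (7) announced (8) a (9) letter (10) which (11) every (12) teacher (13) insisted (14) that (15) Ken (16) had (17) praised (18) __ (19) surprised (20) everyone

The gap at 18 is the object of "praised", inside a relative clause.
The relative pronoun is "which" (word 10); it is bound by the head noun immediately before it.
Its filler is the head noun "letter", at word 9.

9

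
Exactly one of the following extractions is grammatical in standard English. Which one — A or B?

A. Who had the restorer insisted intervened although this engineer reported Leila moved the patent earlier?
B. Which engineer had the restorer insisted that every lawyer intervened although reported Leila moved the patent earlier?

In B, the wh-phrase is extracted from inside an adjunct island (introduced by "although"), which blocks movement.
In A, the extraction path crosses only that-complement boundaries, which are transparent.
So A is grammatical.

A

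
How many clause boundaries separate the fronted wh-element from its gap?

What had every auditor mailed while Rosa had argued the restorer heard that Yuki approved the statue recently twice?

0

"what" originates inside the matrix clause — no clause boundary is crossed.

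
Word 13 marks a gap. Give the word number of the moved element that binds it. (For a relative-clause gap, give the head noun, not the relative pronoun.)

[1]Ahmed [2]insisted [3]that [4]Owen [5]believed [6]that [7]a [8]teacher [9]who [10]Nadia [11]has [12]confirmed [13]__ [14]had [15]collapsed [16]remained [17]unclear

The gap at 13 is the subject of "collapsed", inside a relative clause.
The relative pronoun is "who" (word 9); it is bound by the head noun immediately before it.
Its filler is the head noun "teacher", at word 8.

8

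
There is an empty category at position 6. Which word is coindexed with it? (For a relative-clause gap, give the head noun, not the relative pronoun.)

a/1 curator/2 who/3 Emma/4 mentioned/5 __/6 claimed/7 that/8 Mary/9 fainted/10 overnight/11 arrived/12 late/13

2

The gap at 6 is the subject of "claimed", inside a relative clause.
The relative pronoun is "who" (word 3); it is bound by the head noun immediately before it.
Its filler is the head noun "curator", at word 2.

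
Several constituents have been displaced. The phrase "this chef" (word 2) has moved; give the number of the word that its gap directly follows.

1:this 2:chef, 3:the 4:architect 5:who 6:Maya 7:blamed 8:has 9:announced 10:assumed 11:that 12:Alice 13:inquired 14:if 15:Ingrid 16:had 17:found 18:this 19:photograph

9

The displaced element is "this chef" (word 2).
It is linked across 1 clause boundary (Ø).
It functions as the subject of "assumed", so the gap sits immediately after word 9 ("announced").
Base order: The architect who Maya blamed has announced that this chef assumed that Alice inquired if Ingrid had found this photograph.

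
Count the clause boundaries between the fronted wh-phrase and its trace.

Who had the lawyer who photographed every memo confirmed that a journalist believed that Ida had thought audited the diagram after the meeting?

3

"who" is extracted from the subject of "audited".
Boundaries crossed, outermost first: [that], [that], [Ø] — 3 in total.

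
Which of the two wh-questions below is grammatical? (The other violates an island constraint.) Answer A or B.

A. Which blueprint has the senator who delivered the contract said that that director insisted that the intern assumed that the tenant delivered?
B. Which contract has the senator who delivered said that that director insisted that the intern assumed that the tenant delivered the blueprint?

In B, the wh-phrase is extracted from inside a complex-NP island (relative clause) (introduced by "who"), which blocks movement.
In A, the extraction path crosses only that-complement boundaries, which are transparent.
So A is grammatical.

A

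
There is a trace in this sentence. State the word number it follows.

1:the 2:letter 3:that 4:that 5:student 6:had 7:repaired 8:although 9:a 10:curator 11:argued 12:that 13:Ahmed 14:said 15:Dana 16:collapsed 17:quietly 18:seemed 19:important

7

The displaced element is "the letter" (word 2).
It functions as the direct object of "repaired", so the gap sits immediately after word 7 ("repaired").
Base order: That student had repaired the letter although a curator argued that Ahmed said Dana collapsed quietly.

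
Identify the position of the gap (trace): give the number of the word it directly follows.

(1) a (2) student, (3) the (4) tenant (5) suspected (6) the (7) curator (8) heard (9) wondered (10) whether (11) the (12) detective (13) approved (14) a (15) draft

8

The displaced element is "a student" (word 2).
It is linked across 2 clause boundaries (Ø → Ø).
It functions as the subject of "wondered", so the gap sits immediately after word 8 ("heard").
Base order: The tenant suspected the curator heard that a student wondered whether the detective approved a draft.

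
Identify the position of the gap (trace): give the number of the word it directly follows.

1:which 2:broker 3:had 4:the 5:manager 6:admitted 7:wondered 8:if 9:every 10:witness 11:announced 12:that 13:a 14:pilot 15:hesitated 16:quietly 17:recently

The displaced element is "which broker" (word 2).
It is linked across 1 clause boundary (Ø).
It functions as the subject of "wondered", so the gap sits immediately after word 6 ("admitted").
Base order: The manager had admitted that which broker wondered if every witness announced that a pilot hesitated quietly recently.

6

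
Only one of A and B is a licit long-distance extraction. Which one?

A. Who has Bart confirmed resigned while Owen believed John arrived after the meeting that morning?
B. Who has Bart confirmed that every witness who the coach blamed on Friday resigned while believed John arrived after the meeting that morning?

In B, the wh-phrase is extracted from inside an adjunct island (introduced by "while"), which blocks movement.
In A, the extraction path crosses only that-complement boundaries, which are transparent.
So A is grammatical.

A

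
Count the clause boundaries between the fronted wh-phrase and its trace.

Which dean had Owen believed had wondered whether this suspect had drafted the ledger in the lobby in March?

"which dean" is extracted from the subject of "wondered".
Boundaries crossed, outermost first: [Ø] — 1 in total.

1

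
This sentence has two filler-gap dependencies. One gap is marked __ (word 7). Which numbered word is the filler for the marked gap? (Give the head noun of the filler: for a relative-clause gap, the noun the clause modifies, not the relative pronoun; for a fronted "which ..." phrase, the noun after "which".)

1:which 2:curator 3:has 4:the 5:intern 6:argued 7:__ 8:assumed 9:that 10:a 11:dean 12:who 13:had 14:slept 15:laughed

The marked gap is the subject of "assumed".
Its filler is the fronted wh-phrase "which curator", at word 2.
(The other dependency links word 11 to a gap after word 12.)

2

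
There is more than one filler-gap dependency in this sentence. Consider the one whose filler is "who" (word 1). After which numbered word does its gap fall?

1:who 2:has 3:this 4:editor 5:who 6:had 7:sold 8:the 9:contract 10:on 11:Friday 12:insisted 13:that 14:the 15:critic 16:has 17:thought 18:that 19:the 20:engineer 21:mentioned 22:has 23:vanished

21

The displaced element is "who" (word 1).
It is linked across 3 clause boundaries (that → that → Ø).
It functions as the subject of "vanished", so the gap sits immediately after word 21 ("mentioned").
Base order: This editor who had sold the contract on Friday has insisted that the critic has thought that the engineer mentioned that who has vanished.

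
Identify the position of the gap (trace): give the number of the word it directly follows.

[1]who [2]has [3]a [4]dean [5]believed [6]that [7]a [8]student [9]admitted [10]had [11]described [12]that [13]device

9

The displaced element is "who" (word 1).
It is linked across 2 clause boundaries (that → Ø).
It functions as the subject of "described", so the gap sits immediately after word 9 ("admitted").
Base order: A dean has believed that a student admitted that who had described that device.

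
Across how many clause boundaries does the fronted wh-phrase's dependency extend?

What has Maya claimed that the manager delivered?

1

"what" is extracted from the object of "delivered".
Boundaries crossed, outermost first: [that] — 1 in total.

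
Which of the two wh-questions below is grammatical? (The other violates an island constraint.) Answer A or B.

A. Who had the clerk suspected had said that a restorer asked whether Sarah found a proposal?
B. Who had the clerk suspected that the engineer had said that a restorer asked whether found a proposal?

A

In B, the wh-phrase is extracted from inside a wh-island (introduced by "whether"), which blocks movement.
In A, the extraction path crosses only that-complement boundaries, which are transparent.
So A is grammatical.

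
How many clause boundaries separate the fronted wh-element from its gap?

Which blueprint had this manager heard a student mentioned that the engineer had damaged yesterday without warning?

"which blueprint" is extracted from the object of "damaged".
Boundaries crossed, outermost first: [Ø], [that] — 2 in total.

2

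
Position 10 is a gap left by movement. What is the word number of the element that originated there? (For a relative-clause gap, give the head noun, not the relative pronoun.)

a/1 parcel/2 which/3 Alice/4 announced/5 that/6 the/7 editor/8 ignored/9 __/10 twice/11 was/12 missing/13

The gap at 10 is the object of "ignored", inside a relative clause.
The relative pronoun is "which" (word 3); it is bound by the head noun immediately before it.
Its filler is the head noun "parcel", at word 2.

2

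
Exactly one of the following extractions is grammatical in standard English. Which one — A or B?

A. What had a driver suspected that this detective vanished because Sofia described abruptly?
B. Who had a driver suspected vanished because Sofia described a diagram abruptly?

B

In A, the wh-phrase is extracted from inside an adjunct island (introduced by "because"), which blocks movement.
In B, the extraction path crosses only that-complement boundaries, which are transparent.
So B is grammatical.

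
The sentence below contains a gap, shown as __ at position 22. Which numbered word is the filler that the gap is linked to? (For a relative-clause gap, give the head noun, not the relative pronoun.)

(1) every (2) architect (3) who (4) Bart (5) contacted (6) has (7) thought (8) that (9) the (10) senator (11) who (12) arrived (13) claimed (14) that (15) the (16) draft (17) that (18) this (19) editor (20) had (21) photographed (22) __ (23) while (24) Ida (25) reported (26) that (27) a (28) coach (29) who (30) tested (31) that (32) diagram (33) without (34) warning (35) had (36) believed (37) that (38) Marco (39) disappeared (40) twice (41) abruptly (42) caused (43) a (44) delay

16

The gap at 22 is the object of "photographed", inside a relative clause.
The relative pronoun is "that" (word 17); it is bound by the head noun immediately before it.
Its filler is the head noun "draft", at word 16.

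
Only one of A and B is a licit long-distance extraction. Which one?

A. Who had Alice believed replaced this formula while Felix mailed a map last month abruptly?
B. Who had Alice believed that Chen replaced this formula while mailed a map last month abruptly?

In B, the wh-phrase is extracted from inside an adjunct island (introduced by "while"), which blocks movement.
In A, the extraction path crosses only that-complement boundaries, which are transparent.
So A is grammatical.

A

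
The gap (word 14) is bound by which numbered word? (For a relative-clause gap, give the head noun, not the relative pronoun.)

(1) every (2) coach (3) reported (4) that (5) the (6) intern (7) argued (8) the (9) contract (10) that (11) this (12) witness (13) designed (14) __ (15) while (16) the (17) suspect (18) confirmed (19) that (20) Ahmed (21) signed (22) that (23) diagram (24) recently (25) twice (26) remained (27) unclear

The gap at 14 is the object of "designed", inside a relative clause.
The relative pronoun is "that" (word 10); it is bound by the head noun immediately before it.
Its filler is the head noun "contract", at word 9.

9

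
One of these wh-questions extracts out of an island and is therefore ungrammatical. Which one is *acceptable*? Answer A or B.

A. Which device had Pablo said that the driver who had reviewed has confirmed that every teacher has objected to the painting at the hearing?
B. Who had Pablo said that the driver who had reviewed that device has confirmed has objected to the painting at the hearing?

B

In A, the wh-phrase is extracted from inside a complex-NP island (relative clause) (introduced by "who"), which blocks movement.
In B, the extraction path crosses only that-complement boundaries, which are transparent.
So B is grammatical.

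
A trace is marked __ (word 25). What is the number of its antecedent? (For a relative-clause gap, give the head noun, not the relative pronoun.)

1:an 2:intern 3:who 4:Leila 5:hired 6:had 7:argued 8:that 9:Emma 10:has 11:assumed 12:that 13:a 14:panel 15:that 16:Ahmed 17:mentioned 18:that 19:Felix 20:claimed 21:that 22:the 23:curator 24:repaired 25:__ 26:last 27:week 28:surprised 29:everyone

The gap at 25 is the object of "repaired", inside a relative clause.
The relative pronoun is "that" (word 15); it is bound by the head noun immediately before it.
Its filler is the head noun "panel", at word 14.

14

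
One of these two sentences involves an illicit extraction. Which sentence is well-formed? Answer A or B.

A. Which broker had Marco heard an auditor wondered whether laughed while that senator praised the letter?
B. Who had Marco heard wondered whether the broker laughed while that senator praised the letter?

In A, the wh-phrase is extracted from inside a wh-island (introduced by "whether"), which blocks movement.
In B, the extraction path crosses only that-complement boundaries, which are transparent.
So B is grammatical.

B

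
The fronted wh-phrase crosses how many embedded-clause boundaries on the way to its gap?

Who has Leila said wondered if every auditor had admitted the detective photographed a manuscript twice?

"who" is extracted from the subject of "wondered".
Boundaries crossed, outermost first: [Ø] — 1 in total.

1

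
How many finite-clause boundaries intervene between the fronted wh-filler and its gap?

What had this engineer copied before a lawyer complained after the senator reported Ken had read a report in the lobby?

0

"what" originates inside the matrix clause — no clause boundary is crossed.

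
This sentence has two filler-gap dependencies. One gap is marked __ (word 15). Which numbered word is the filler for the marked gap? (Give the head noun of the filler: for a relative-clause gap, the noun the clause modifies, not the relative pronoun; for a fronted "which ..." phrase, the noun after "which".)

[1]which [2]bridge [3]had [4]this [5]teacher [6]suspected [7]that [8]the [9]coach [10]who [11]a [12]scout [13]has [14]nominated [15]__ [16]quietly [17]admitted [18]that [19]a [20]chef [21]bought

9

The marked gap is inside the relative clause, the direct object of "nominated".
Its filler is the head noun "coach" (via "who"), at word 9.
(The other dependency links word 2 to a gap after word 21.)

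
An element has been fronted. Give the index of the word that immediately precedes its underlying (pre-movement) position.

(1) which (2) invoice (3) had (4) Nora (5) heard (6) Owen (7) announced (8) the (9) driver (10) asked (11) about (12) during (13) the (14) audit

11

The displaced element is "which invoice" (word 2).
It is linked across 2 clause boundaries (Ø → Ø).
It functions as the object of the preposition "about" of "asked", so the gap sits immediately after word 11 ("about").
Base order: Nora had heard Owen announced the driver asked about which invoice during the audit.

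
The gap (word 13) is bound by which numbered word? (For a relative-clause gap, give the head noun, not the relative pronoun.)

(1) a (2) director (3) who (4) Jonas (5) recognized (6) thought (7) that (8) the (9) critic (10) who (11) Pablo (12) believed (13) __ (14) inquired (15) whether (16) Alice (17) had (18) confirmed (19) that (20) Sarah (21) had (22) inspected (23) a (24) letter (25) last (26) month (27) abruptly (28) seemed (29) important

9

The gap at 13 is the subject of "inquired", inside a relative clause.
The relative pronoun is "who" (word 10); it is bound by the head noun immediately before it.
Its filler is the head noun "critic", at word 9.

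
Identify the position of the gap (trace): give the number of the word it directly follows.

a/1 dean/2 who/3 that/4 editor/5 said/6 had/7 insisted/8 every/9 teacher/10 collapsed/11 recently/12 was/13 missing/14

6

The displaced element is "a dean" (word 2).
It is linked across 1 clause boundary (Ø).
It functions as the subject of "insisted", so the gap sits immediately after word 6 ("said").
Base order: That editor said that a dean had insisted every teacher collapsed recently.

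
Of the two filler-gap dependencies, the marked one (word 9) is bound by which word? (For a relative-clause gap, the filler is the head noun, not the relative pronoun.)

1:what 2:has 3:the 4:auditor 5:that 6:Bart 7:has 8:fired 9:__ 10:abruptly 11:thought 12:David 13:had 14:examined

4

The marked gap is inside the relative clause, the direct object of "fired".
Its filler is the head noun "auditor" (via "that"), at word 4.
(The other dependency links word 1 to a gap after word 14.)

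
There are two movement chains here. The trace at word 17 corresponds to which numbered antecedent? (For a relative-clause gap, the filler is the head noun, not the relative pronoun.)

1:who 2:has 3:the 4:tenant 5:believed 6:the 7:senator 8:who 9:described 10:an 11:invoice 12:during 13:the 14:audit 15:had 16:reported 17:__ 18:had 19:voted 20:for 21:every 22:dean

The marked gap is the subject of "voted".
Its filler is the fronted wh-phrase "who", at word 1.
(The other dependency links word 7 to a gap after word 8.)

1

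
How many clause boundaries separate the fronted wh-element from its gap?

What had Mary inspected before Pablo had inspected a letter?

"what" originates inside the matrix clause — no clause boundary is crossed.

0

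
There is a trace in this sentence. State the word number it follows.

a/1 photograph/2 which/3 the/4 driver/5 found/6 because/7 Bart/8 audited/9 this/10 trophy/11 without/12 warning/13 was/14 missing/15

6

The displaced element is "a photograph" (word 2).
It functions as the direct object of "found", so the gap sits immediately after word 6 ("found").
Base order: The driver found a photograph because Bart audited this trophy without warning.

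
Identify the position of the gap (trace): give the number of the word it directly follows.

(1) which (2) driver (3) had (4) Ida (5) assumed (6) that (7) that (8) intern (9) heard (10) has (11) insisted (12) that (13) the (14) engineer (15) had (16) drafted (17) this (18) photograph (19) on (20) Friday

9

The displaced element is "which driver" (word 2).
It is linked across 2 clause boundaries (that → Ø).
It functions as the subject of "insisted", so the gap sits immediately after word 9 ("heard").
Base order: Ida had assumed that that intern heard that which driver has insisted that the engineer had drafted this photograph on Friday.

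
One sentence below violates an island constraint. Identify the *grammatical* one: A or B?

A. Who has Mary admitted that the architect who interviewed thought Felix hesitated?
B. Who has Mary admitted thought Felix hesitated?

B

In A, the wh-phrase is extracted from inside a complex-NP island (relative clause) (introduced by "who"), which blocks movement.
In B, the extraction path crosses only that-complement boundaries, which are transparent.
So B is grammatical.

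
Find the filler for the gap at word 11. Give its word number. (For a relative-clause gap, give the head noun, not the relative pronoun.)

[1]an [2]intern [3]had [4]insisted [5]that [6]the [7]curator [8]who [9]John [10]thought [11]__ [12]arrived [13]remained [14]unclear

7

The gap at 11 is the subject of "arrived", inside a relative clause.
The relative pronoun is "who" (word 8); it is bound by the head noun immediately before it.
Its filler is the head noun "curator", at word 7.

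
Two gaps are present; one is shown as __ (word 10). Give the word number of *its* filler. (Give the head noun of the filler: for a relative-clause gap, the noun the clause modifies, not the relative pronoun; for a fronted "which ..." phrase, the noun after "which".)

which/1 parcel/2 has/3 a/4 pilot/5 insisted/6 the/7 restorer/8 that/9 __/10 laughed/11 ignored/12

8

The marked gap is inside the relative clause, the subject of "laughed".
Its filler is the head noun "restorer" (via "that"), at word 8.
(The other dependency links word 2 to a gap after word 12.)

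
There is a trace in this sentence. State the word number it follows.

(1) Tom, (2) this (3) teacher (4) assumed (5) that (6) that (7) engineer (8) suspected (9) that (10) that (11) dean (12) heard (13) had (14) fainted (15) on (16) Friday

12

The displaced element is "Tom" (word 1).
It is linked across 3 clause boundaries (that → that → Ø).
It functions as the subject of "fainted", so the gap sits immediately after word 12 ("heard").
Base order: This teacher assumed that that engineer suspected that that dean heard Tom had fainted on Friday.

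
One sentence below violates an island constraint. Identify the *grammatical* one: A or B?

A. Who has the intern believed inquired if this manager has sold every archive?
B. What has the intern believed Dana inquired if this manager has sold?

In B, the wh-phrase is extracted from inside a wh-island (introduced by "if"), which blocks movement.
In A, the extraction path crosses only that-complement boundaries, which are transparent.
So A is grammatical.

A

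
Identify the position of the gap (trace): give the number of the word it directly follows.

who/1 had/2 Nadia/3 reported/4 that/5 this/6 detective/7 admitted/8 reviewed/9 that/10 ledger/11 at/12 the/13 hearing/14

8

The displaced element is "who" (word 1).
It is linked across 2 clause boundaries (that → Ø).
It functions as the subject of "reviewed", so the gap sits immediately after word 8 ("admitted").
Base order: Nadia had reported that this detective admitted that who reviewed that ledger at the hearing.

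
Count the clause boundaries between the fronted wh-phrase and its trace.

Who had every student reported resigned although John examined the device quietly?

"who" is extracted from the subject of "resigned".
Boundaries crossed, outermost first: [Ø] — 1 in total.

1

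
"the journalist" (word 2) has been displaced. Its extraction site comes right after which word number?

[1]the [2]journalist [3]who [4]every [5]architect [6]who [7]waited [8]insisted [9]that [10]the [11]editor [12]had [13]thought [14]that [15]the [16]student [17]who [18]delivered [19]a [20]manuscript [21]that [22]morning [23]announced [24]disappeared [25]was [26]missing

The displaced element is "the journalist" (word 2).
It is linked across 3 clause boundaries (that → that → Ø).
It functions as the subject of "disappeared", so the gap sits immediately after word 23 ("announced").
Base order: Every architect who waited insisted that the editor had thought that the student who delivered a manuscript that morning announced that the journalist disappeared.

23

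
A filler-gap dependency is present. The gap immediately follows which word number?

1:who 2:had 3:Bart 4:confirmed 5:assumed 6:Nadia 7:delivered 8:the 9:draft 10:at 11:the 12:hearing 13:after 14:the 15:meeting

4

The displaced element is "who" (word 1).
It is linked across 1 clause boundary (Ø).
It functions as the subject of "assumed", so the gap sits immediately after word 4 ("confirmed").
Base order: Bart had confirmed that who assumed Nadia delivered the draft at the hearing after the meeting.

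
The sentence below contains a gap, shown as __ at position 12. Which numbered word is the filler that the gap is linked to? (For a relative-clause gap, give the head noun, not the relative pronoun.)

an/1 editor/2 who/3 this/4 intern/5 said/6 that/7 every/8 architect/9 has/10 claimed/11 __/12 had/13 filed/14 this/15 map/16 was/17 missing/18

2

The gap at 12 is the subject of "filed", inside a relative clause.
The relative pronoun is "who" (word 3); it is bound by the head noun immediately before it.
Its filler is the head noun "editor", at word 2.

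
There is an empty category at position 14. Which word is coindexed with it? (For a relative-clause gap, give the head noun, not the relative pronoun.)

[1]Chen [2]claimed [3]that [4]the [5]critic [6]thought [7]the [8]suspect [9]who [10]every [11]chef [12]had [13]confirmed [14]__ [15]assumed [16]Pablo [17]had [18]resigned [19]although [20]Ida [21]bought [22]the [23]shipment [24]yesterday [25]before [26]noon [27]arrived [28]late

8

The gap at 14 is the subject of "assumed", inside a relative clause.
The relative pronoun is "who" (word 9); it is bound by the head noun immediately before it.
Its filler is the head noun "suspect", at word 8.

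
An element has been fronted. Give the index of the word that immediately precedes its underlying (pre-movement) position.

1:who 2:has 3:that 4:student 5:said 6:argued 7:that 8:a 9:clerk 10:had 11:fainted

5

The displaced element is "who" (word 1).
It is linked across 1 clause boundary (Ø).
It functions as the subject of "argued", so the gap sits immediately after word 5 ("said").
Base order: That student has said who argued that a clerk had fainted.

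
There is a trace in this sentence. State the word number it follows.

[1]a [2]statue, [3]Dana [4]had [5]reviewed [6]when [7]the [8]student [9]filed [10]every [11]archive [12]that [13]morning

5

The displaced element is "a statue" (word 2).
It functions as the direct object of "reviewed", so the gap sits immediately after word 5 ("reviewed").
Base order: Dana had reviewed a statue when the student filed every archive that morning.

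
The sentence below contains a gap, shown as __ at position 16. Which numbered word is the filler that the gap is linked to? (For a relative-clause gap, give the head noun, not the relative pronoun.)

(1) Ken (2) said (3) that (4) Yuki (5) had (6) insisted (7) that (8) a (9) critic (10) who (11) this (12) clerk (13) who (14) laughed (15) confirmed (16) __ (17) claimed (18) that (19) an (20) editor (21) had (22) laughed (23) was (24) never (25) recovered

9

The gap at 16 is the subject of "claimed", inside a relative clause.
The relative pronoun is "who" (word 10); it is bound by the head noun immediately before it.
Its filler is the head noun "critic", at word 9.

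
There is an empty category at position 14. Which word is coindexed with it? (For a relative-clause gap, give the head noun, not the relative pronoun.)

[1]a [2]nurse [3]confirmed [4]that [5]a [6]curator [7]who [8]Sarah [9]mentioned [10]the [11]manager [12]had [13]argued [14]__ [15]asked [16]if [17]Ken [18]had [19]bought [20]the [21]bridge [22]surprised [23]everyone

6

The gap at 14 is the subject of "asked", inside a relative clause.
The relative pronoun is "who" (word 7); it is bound by the head noun immediately before it.
Its filler is the head noun "curator", at word 6.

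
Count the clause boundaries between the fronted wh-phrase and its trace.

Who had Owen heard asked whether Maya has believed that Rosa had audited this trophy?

"who" is extracted from the subject of "asked".
Boundaries crossed, outermost first: [Ø] — 1 in total.

1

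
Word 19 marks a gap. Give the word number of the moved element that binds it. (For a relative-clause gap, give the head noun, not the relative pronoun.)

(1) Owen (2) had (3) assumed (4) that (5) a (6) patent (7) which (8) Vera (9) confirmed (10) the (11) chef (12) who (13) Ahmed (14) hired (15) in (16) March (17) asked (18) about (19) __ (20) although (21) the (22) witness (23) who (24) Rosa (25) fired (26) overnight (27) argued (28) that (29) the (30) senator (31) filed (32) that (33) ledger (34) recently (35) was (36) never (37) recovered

The gap at 19 is the prepositional object of "asked", inside a relative clause.
The relative pronoun is "which" (word 7); it is bound by the head noun immediately before it.
Its filler is the head noun "patent", at word 6.

6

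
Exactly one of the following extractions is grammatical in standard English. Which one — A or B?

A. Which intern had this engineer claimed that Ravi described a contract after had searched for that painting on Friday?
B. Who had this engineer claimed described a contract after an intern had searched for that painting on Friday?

In A, the wh-phrase is extracted from inside an adjunct island (introduced by "after"), which blocks movement.
In B, the extraction path crosses only that-complement boundaries, which are transparent.
So B is grammatical.

B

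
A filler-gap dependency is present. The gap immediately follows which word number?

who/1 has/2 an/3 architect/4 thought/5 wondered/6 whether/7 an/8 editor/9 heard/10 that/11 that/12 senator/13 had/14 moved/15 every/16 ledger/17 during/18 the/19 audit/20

5

The displaced element is "who" (word 1).
It is linked across 1 clause boundary (Ø).
It functions as the subject of "wondered", so the gap sits immediately after word 5 ("thought").
Base order: An architect has thought that who wondered whether an editor heard that that senator had moved every ledger during the audit.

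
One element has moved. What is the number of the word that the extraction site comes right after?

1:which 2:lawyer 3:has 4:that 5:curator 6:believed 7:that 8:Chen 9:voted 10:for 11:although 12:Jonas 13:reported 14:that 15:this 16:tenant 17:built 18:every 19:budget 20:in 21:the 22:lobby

10

The displaced element is "which lawyer" (word 2).
It is linked across 1 clause boundary (that).
It functions as the object of the preposition "for" of "voted", so the gap sits immediately after word 10 ("for").
Base order: That curator has believed that Chen voted for which lawyer although Jonas reported that this tenant built every budget in the lobby.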